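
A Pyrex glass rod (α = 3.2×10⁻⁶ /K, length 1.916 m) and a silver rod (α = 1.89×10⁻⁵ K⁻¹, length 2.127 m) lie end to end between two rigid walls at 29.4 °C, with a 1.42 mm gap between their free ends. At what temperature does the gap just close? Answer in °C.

α₁L₁ = 6.1312×10⁻⁶ m/K, α₂L₂ = 4.02003×10⁻⁵ m/K → total 4.63315×10⁻⁵ m/K
ΔT = g/(α₁L₁+α₂L₂) = 1.42×10⁻³ / 4.63315×10⁻⁵ = 30.649 K
T = 29.4 + 30.649 = 60.049 °C

T = 60.0 °C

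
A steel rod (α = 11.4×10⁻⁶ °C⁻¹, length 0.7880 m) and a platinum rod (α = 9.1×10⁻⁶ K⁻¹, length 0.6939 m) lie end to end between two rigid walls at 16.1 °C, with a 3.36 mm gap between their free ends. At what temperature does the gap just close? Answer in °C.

Gap closes when ΔL₁ + ΔL₂ = 3.36 mm = 3.36×10⁻³ m
(α₁L₁ + α₂L₂)ΔT = g
α₁L₁ + α₂L₂ = 11.4×10⁻⁶×0.7880 + 9.1×10⁻⁶×0.6939 = 1.529769×10⁻⁵ m/K
ΔT = 3.36×10⁻³ / 1.529769×10⁻⁵ = 219.64 K
T = 16.1 + 219.64 = 235.74 °C

T = 236 °C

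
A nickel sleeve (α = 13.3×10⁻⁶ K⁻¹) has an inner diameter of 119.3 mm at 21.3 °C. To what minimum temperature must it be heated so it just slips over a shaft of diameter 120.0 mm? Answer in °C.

Required Δd = 120.0 − 119.3 = 0.7 mm
Δd = αd₀ΔT ⇒ ΔT = Δd/(αd₀) = 0.7 / (13.3×10⁻⁶ × 119.3) = 441.17 K
T_min = 21.3 + 441.17 = 462.47 °C

T = 462 °C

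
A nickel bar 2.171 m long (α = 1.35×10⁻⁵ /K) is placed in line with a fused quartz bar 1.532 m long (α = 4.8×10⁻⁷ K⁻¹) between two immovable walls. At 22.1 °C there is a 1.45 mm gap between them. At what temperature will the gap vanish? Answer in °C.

α₁L₁ = 2.93085×10⁻⁵ m/K, α₂L₂ = 7.3536×10⁻⁷ m/K → total 3.004386×10⁻⁵ m/K
ΔT = g/(α₁L₁+α₂L₂) = 1.45×10⁻³ / 3.004386×10⁻⁵ = 48.263 K
T = 22.1 + 48.263 = 70.363 °C

T = 70.4 °C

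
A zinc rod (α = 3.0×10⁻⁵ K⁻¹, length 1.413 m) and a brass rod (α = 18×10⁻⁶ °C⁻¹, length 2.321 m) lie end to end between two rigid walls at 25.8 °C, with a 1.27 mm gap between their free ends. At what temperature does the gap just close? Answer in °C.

Gap closes when ΔL₁ + ΔL₂ = 1.27 mm = 1.27×10⁻³ m
(α₁L₁ + α₂L₂)ΔT = g
α₁L₁ + α₂L₂ = 3.0×10⁻⁵×1.413 + 18×10⁻⁶×2.321 = 8.4168×10⁻⁵ m/K
ΔT = 1.27×10⁻³ / 8.4168×10⁻⁵ = 15.089 K
T = 25.8 + 15.089 = 40.889 °C

T = 40.9 °C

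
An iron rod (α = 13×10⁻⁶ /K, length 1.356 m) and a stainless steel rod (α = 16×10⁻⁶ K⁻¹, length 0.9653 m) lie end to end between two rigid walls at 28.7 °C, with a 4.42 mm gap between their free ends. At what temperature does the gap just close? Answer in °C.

T = 162 °C

α₁L₁ = 1.7628×10⁻⁵ m/K, α₂L₂ = 1.54448×10⁻⁵ m/K → total 3.30728×10⁻⁵ m/K
ΔT = g/(α₁L₁+α₂L₂) = 4.42×10⁻³ / 3.30728×10⁻⁵ = 133.64 K
T = 28.7 + 133.64 = 162.34 °C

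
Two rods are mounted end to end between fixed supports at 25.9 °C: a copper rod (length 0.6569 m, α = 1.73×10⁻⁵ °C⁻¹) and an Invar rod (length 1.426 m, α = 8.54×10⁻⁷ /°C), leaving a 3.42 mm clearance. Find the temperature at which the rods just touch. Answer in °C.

Gap closes when ΔL₁ + ΔL₂ = 3.42 mm = 3.42×10⁻³ m
(α₁L₁ + α₂L₂)ΔT = g
α₁L₁ + α₂L₂ = 1.73×10⁻⁵×0.6569 + 8.54×10⁻⁷×1.426 = 1.2582174×10⁻⁵ m/K
ΔT = 3.42×10⁻³ / 1.2582174×10⁻⁵ = 271.81 K
T = 25.9 + 271.81 = 297.71 °C

T = 298 °C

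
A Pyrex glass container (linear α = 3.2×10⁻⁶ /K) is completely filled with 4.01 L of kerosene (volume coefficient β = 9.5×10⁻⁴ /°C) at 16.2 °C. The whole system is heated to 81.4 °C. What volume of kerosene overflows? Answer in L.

0.246 L

The container also expands: β_container ≈ 3α = 9.6×10⁻⁶ /K
Net overflow = V₀(β_liq − 3α_cont)ΔT
β − 3α = 9.50×10⁻⁴ − 9.6×10⁻⁶ = 9.404×10⁻⁴ /K; ΔT = 65.2 K
ΔV = 4.01 × 9.404×10⁻⁴ × 65.2 = 0.246 L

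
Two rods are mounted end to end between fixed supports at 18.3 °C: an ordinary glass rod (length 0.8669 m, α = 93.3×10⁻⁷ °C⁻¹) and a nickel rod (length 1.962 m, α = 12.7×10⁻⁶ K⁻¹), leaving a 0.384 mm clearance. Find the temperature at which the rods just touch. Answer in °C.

T = 29.9 °C

Gap closes when ΔL₁ + ΔL₂ = 0.384 mm = 3.84×10⁻⁴ m
(α₁L₁ + α₂L₂)ΔT = g
α₁L₁ + α₂L₂ = 93.3×10⁻⁷×0.8669 + 12.7×10⁻⁶×1.962 = 3.3005577×10⁻⁵ m/K
ΔT = 3.84×10⁻⁴ / 3.3005577×10⁻⁵ = 11.634 K
T = 18.3 + 11.634 = 29.934 °C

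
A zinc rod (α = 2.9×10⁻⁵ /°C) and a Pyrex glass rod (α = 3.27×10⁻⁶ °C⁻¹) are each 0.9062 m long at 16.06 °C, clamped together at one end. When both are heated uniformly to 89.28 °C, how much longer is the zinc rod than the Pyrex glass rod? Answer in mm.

1.71 mm

ΔT = 73.22 K
zinc: ΔL = 2.9×10⁻⁵ × 0.9062 m × 73.22 = 1.9242×10⁻³ m = 1.9242 mm
Pyrex glass: ΔL = 3.27×10⁻⁶ × 0.9062 m × 73.22 = 2.1697×10⁻⁴ m = 0.21697 mm
difference = 1.9242 − 0.21697 = 1.70723 mm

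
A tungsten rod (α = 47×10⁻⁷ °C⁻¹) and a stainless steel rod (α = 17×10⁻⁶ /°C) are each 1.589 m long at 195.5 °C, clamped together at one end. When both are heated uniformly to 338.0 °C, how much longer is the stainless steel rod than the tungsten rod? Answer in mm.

ΔT = 142.5 K
tungsten: ΔL = 47×10⁻⁷ × 1.589 m × 142.5 = 1.0642×10⁻³ m = 1.0642 mm
stainless steel: ΔL = 17×10⁻⁶ × 1.589 m × 142.5 = 3.8494×10⁻³ m = 3.8494 mm
difference = 3.8494 − 1.0642 = 2.7852 mm

2.79 mm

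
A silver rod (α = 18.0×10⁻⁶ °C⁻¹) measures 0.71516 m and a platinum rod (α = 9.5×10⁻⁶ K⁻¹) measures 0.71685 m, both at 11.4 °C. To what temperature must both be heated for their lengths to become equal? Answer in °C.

T = 290.1 °C

L₁(1 + α₁ΔT) = L₂(1 + α₂ΔT) ⇒ ΔT = (L₂ − L₁)/(α₁L₁ − α₂L₂)
L₂ − L₁ = 0.71685 − 0.71516 = 1.69×10⁻³ m
α₁L₁ − α₂L₂ = 18.0×10⁻⁶×0.71516 − 9.5×10⁻⁶×0.71685 = 6.062805×10⁻⁶ m/K
ΔT = 1.69×10⁻³ / 6.062805×10⁻⁶ = 278.749 K
T = 11.4 + 278.749 = 290.149 °C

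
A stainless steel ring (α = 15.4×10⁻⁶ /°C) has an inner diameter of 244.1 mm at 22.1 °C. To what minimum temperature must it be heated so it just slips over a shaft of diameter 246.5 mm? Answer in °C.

Required Δd = 246.5 − 244.1 = 2.4 mm
Δd = αd₀ΔT ⇒ ΔT = Δd/(αd₀) = 2.4 / (15.4×10⁻⁶ × 244.1) = 638.44 K
T_min = 22.1 + 638.44 = 660.54 °C

T = 661 °C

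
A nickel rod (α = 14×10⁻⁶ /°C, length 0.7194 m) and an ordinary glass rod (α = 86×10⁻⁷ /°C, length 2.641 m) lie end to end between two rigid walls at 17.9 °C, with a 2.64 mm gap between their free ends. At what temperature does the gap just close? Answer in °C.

Gap closes when ΔL₁ + ΔL₂ = 2.64 mm = 2.64×10⁻³ m
(α₁L₁ + α₂L₂)ΔT = g
α₁L₁ + α₂L₂ = 14×10⁻⁶×0.7194 + 86×10⁻⁷×2.641 = 3.27842×10⁻⁵ m/K
ΔT = 2.64×10⁻³ / 3.27842×10⁻⁵ = 80.527 K
T = 17.9 + 80.527 = 98.427 °C

T = 98.4 °C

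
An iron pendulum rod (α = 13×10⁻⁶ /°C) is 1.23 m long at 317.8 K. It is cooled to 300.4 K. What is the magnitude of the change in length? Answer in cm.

|ΔT| = |300.4 − 317.8| = 17.4 K
ΔL = αL₀ΔT = (13×10⁻⁶)(1.23)(17.4) = 2.78×10⁻⁴ m

ΔL = 0.0278 cm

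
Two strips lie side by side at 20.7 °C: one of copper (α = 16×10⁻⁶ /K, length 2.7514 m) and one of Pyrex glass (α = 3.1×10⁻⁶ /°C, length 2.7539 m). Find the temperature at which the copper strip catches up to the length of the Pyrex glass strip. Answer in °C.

Equal length when α₁L₁ΔT − α₂L₂ΔT = L₂ − L₁ = 2.50×10⁻³ m
α₁L₁ = 4.40224×10⁻⁵, α₂L₂ = 8.53709×10⁻⁶ → Δ(αL) = 3.548531×10⁻⁵ m/K
ΔT = 2.50×10⁻³ / 3.548531×10⁻⁵ = 70.4517 K, so T = 20.7 + 70.4517 = 91.1517 °C

T = 91.15 °C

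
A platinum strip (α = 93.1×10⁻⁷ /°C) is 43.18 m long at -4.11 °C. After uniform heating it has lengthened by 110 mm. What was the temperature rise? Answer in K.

ΔT = 274 K

ΔL = αL₀ΔT ⇒ ΔT = ΔL / (αL₀)
ΔT = 110×10⁻³ m / (93.1×10⁻⁷ × 43.18 m) = 273.63 K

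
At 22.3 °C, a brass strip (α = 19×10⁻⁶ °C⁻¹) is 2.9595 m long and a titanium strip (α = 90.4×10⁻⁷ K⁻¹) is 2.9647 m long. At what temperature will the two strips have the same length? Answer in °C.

Equal length when α₁L₁ΔT − α₂L₂ΔT = L₂ − L₁ = 5.20×10⁻³ m
α₁L₁ = 5.62305×10⁻⁵, α₂L₂ = 2.6800888×10⁻⁵ → Δ(αL) = 2.9429612×10⁻⁵ m/K
ΔT = 5.20×10⁻³ / 2.9429612×10⁻⁵ = 176.693 K, so T = 22.3 + 176.693 = 198.993 °C

T = 199.0 °C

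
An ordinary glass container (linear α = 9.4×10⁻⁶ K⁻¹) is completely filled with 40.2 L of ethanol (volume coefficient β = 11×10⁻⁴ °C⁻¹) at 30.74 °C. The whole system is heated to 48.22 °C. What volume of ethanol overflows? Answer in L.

0.753 L

The container also expands: β_container ≈ 3α = 2.82×10⁻⁵ /K
Net overflow = V₀(β_liq − 3α_cont)ΔT
β − 3α = 1.10×10⁻³ − 2.82×10⁻⁵ = 1.0718×10⁻³ /K; ΔT = 17.48 K
ΔV = 40.2 × 1.0718×10⁻³ × 17.48 = 0.753 L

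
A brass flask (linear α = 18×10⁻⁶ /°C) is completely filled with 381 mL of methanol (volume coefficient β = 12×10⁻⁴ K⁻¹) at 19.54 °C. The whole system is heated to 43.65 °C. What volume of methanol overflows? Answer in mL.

The flask also expands: β_container ≈ 3α = 5.4×10⁻⁵ /K
Net overflow = V₀(β_liq − 3α_cont)ΔT
β − 3α = 1.20×10⁻³ − 5.4×10⁻⁵ = 1.146×10⁻³ /K; ΔT = 24.11 K
ΔV = 381 × 1.146×10⁻³ × 24.11 = 10.5 mL

10.5 mL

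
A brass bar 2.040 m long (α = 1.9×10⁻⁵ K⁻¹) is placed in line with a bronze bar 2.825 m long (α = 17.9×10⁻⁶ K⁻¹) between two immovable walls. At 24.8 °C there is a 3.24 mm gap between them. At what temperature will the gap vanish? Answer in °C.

α₁L₁ = 3.876×10⁻⁵ m/K, α₂L₂ = 5.05675×10⁻⁵ m/K → total 8.93275×10⁻⁵ m/K
ΔT = g/(α₁L₁+α₂L₂) = 3.24×10⁻³ / 8.93275×10⁻⁵ = 36.271 K
T = 24.8 + 36.271 = 61.071 °C

T = 61.1 °C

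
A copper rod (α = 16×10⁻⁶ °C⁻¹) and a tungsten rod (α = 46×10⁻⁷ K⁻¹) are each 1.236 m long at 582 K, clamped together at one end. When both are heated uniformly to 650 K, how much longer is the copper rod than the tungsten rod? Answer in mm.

ΔT = 68 K
copper: ΔL = 16×10⁻⁶ × 1.236 m × 68 = 1.3448×10⁻³ m = 1.3448 mm
tungsten: ΔL = 46×10⁻⁷ × 1.236 m × 68 = 3.8662×10⁻⁴ m = 0.38662 mm
difference = 1.3448 − 0.38662 = 0.95818 mm

0.958 mm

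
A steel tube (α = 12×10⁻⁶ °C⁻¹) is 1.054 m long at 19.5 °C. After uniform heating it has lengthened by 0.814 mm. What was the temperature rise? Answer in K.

ΔL = αL₀ΔT ⇒ ΔT = ΔL / (αL₀)
ΔT = 0.814×10⁻³ m / (12×10⁻⁶ × 1.054 m) = 64.358 K

ΔT = 64.4 K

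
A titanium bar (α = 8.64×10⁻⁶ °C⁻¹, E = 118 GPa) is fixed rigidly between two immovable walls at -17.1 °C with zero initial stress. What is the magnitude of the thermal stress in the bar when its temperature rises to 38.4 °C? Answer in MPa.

σ = 56.6 MPa

Fully constrained: the free strain ε = αΔT is blocked, so σ = Eε = EαΔT.
|ΔT| = 55.5 K
σ = 118×10⁹ × 8.64×10⁻⁶ × 55.5 = 5.66×10⁷ Pa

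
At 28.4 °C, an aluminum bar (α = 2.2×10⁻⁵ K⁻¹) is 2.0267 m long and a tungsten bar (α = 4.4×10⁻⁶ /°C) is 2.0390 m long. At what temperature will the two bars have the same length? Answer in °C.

T = 373.8 °C

L₁(1 + α₁ΔT) = L₂(1 + α₂ΔT) ⇒ ΔT = (L₂ − L₁)/(α₁L₁ − α₂L₂)
L₂ − L₁ = 2.0390 − 2.0267 = 1.23×10⁻² m
α₁L₁ − α₂L₂ = 2.2×10⁻⁵×2.0267 − 4.4×10⁻⁶×2.0390 = 3.56158×10⁻⁵ m/K
ΔT = 1.23×10⁻² / 3.56158×10⁻⁵ = 345.352 K
T = 28.4 + 345.352 = 373.752 °C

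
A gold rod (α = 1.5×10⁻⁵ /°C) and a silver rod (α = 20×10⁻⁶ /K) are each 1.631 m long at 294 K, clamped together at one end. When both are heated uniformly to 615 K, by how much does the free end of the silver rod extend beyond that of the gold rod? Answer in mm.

2.62 mm

ΔT = 321 K
gold: ΔL = 1.5×10⁻⁵ × 1.631 m × 321 = 7.8533×10⁻³ m = 7.8533 mm
silver: ΔL = 20×10⁻⁶ × 1.631 m × 321 = 1.0471×10⁻² m = 10.471 mm
difference = 10.471 − 7.8533 = 2.6177 mm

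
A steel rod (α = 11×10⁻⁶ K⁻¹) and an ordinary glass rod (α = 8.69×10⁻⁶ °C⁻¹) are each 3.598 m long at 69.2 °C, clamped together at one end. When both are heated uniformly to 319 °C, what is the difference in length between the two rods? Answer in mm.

ΔT = 249.8 K
steel: ΔL = 11×10⁻⁶ × 3.598 m × 249.8 = 9.8866×10⁻³ m = 9.8866 mm
ordinary glass: ΔL = 8.69×10⁻⁶ × 3.598 m × 249.8 = 7.8104×10⁻³ m = 7.8104 mm
difference = 9.8866 − 7.8104 = 2.0762 mm

2.08 mm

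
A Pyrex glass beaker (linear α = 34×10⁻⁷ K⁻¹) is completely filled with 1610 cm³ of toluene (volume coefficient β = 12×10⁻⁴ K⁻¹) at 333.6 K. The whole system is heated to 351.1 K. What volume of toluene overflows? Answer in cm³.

33.5 cm³

The beaker also expands: β_container ≈ 3α = 1.02×10⁻⁵ /K
Net overflow = V₀(β_liq − 3α_cont)ΔT
β − 3α = 1.20×10⁻³ − 1.02×10⁻⁵ = 1.1898×10⁻³ /K; ΔT = 17.5 K
ΔV = 1610 × 1.1898×10⁻³ × 17.5 = 33.5 cm³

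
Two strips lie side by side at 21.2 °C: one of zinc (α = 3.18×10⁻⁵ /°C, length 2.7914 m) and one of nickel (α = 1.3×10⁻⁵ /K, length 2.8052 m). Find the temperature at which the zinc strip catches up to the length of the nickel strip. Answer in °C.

T = 285.1 °C

Equal length when α₁L₁ΔT − α₂L₂ΔT = L₂ − L₁ = 1.38×10⁻² m
α₁L₁ = 8.876652×10⁻⁵, α₂L₂ = 3.64676×10⁻⁵ → Δ(αL) = 5.229892×10⁻⁵ m/K
ΔT = 1.38×10⁻² / 5.229892×10⁻⁵ = 263.868 K, so T = 21.2 + 263.868 = 285.068 °C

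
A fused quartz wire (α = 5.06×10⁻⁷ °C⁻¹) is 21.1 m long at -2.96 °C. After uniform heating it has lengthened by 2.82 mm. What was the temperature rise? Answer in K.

ΔT = 264 K

ΔL = αL₀ΔT ⇒ ΔT = ΔL / (αL₀)
ΔT = 2.82×10⁻³ m / (5.06×10⁻⁷ × 21.1 m) = 264.13 K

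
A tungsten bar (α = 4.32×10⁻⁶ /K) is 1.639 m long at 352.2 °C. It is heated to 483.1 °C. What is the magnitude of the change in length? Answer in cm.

|ΔT| = |483.1 − 352.2| = 130.9 K
ΔL = αL₀ΔT = (4.32×10⁻⁶)(1.639)(130.9) = 9.27×10⁻⁴ m

ΔL = 0.0927 cm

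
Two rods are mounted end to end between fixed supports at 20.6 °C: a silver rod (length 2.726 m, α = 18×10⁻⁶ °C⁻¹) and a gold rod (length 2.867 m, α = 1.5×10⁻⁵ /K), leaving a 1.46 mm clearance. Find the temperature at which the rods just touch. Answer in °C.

T = 36.5 °C

Gap closes when ΔL₁ + ΔL₂ = 1.46 mm = 1.46×10⁻³ m
(α₁L₁ + α₂L₂)ΔT = g
α₁L₁ + α₂L₂ = 18×10⁻⁶×2.726 + 1.5×10⁻⁵×2.867 = 9.2073×10⁻⁵ m/K
ΔT = 1.46×10⁻³ / 9.2073×10⁻⁵ = 15.857 K
T = 20.6 + 15.857 = 36.457 °C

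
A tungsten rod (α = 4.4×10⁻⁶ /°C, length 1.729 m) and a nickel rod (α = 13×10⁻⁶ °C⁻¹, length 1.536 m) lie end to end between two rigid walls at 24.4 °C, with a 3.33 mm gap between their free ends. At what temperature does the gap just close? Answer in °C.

T = 145 °C

Gap closes when ΔL₁ + ΔL₂ = 3.33 mm = 3.33×10⁻³ m
(α₁L₁ + α₂L₂)ΔT = g
α₁L₁ + α₂L₂ = 4.4×10⁻⁶×1.729 + 13×10⁻⁶×1.536 = 2.75756×10⁻⁵ m/K
ΔT = 3.33×10⁻³ / 2.75756×10⁻⁵ = 120.76 K
T = 24.4 + 120.76 = 145.16 °C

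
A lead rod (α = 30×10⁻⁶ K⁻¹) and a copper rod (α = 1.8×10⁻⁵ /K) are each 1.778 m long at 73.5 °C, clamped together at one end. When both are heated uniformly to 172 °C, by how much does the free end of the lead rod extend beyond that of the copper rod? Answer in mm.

ΔT = 98.5 K
lead: ΔL = 30×10⁻⁶ × 1.778 m × 98.5 = 5.2540×10⁻³ m = 5.2540 mm
copper: ΔL = 1.8×10⁻⁵ × 1.778 m × 98.5 = 3.1524×10⁻³ m = 3.1524 mm
difference = 5.2540 − 3.1524 = 2.1016 mm

2.10 mm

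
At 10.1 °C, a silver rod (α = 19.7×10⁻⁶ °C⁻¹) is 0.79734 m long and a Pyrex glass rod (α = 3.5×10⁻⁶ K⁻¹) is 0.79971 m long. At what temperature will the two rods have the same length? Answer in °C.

Equal length when α₁L₁ΔT − α₂L₂ΔT = L₂ − L₁ = 2.37×10⁻³ m
α₁L₁ = 1.5707598×10⁻⁵, α₂L₂ = 2.798985×10⁻⁶ → Δ(αL) = 1.2908613×10⁻⁵ m/K
ΔT = 2.37×10⁻³ / 1.2908613×10⁻⁵ = 183.598 K, so T = 10.1 + 183.598 = 193.698 °C

T = 193.7 °C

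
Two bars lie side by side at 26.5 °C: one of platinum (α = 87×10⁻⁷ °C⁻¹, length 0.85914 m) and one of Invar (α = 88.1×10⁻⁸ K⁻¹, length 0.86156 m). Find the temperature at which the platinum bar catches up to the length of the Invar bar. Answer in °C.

L₁(1 + α₁ΔT) = L₂(1 + α₂ΔT) ⇒ ΔT = (L₂ − L₁)/(α₁L₁ − α₂L₂)
L₂ − L₁ = 0.86156 − 0.85914 = 2.42×10⁻³ m
α₁L₁ − α₂L₂ = 87×10⁻⁷×0.85914 − 88.1×10⁻⁸×0.86156 = 6.71548364×10⁻⁶ m/K
ΔT = 2.42×10⁻³ / 6.71548364×10⁻⁶ = 360.361 K
T = 26.5 + 360.361 = 386.861 °C

T = 386.9 °C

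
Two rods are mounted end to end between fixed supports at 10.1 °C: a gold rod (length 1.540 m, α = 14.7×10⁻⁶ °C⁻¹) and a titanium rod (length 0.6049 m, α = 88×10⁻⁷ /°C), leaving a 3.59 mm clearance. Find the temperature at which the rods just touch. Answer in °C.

T = 138 °C

Gap closes when ΔL₁ + ΔL₂ = 3.59 mm = 3.59×10⁻³ m
(α₁L₁ + α₂L₂)ΔT = g
α₁L₁ + α₂L₂ = 14.7×10⁻⁶×1.540 + 88×10⁻⁷×0.6049 = 2.796112×10⁻⁵ m/K
ΔT = 3.59×10⁻³ / 2.796112×10⁻⁵ = 128.39 K
T = 10.1 + 128.39 = 138.49 °C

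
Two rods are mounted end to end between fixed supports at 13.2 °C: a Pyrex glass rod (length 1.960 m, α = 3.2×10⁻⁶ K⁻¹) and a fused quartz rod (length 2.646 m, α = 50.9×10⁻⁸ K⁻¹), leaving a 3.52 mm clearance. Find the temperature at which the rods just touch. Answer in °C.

Gap closes when ΔL₁ + ΔL₂ = 3.52 mm = 3.52×10⁻³ m
(α₁L₁ + α₂L₂)ΔT = g
α₁L₁ + α₂L₂ = 3.2×10⁻⁶×1.960 + 50.9×10⁻⁸×2.646 = 7.618814×10⁻⁶ m/K
ΔT = 3.52×10⁻³ / 7.618814×10⁻⁶ = 462.01 K
T = 13.2 + 462.01 = 475.21 °C

T = 475 °C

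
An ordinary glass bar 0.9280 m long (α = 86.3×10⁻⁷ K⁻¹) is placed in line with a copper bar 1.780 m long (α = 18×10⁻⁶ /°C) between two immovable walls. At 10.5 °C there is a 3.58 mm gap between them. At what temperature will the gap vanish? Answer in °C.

α₁L₁ = 8.00864×10⁻⁶ m/K, α₂L₂ = 3.204×10⁻⁵ m/K → total 4.004864×10⁻⁵ m/K
ΔT = g/(α₁L₁+α₂L₂) = 3.58×10⁻³ / 4.004864×10⁻⁵ = 89.391 K
T = 10.5 + 89.391 = 99.891 °C

T = 99.9 °C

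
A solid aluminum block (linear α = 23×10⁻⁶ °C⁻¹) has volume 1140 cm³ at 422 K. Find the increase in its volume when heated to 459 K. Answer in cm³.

ΔV = 2.91 cm³

Isotropic solid: β ≈ 3α = 6.9×10⁻⁵ /K; ΔT = 37 K
ΔV = 3αV₀ΔT = 3(23×10⁻⁶)(1140)(37) = 2.91 cm³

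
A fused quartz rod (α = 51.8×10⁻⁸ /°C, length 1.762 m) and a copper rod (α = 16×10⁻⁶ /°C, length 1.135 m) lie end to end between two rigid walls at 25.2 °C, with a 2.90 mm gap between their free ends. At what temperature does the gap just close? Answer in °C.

Gap closes when ΔL₁ + ΔL₂ = 2.90 mm = 2.90×10⁻³ m
(α₁L₁ + α₂L₂)ΔT = g
α₁L₁ + α₂L₂ = 51.8×10⁻⁸×1.762 + 16×10⁻⁶×1.135 = 1.9072716×10⁻⁵ m/K
ΔT = 2.90×10⁻³ / 1.9072716×10⁻⁵ = 152.05 K
T = 25.2 + 152.05 = 177.25 °C

T = 177 °C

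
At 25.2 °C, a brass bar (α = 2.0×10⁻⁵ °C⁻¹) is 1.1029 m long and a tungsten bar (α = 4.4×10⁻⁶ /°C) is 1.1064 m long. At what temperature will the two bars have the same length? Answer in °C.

T = 228.8 °C

Equal length when α₁L₁ΔT − α₂L₂ΔT = L₂ − L₁ = 3.50×10⁻³ m
α₁L₁ = 2.2058×10⁻⁵, α₂L₂ = 4.86816×10⁻⁶ → Δ(αL) = 1.718984×10⁻⁵ m/K
ΔT = 3.50×10⁻³ / 1.718984×10⁻⁵ = 203.609 K, so T = 25.2 + 203.609 = 228.809 °C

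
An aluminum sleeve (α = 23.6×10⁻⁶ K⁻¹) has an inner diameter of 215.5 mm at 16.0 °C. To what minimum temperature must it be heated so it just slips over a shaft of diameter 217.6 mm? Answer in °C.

T = 429 °C

Required Δd = 217.6 − 215.5 = 2.1 mm
Δd = αd₀ΔT ⇒ ΔT = Δd/(αd₀) = 2.1 / (23.6×10⁻⁶ × 215.5) = 412.91 K
T_min = 16.0 + 412.91 = 428.91 °C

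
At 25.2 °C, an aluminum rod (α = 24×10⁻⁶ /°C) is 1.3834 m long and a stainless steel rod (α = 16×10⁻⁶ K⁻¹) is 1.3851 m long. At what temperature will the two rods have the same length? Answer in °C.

T = 179.2 °C

Equal length when α₁L₁ΔT − α₂L₂ΔT = L₂ − L₁ = 1.70×10⁻³ m
α₁L₁ = 3.32016×10⁻⁵, α₂L₂ = 2.21616×10⁻⁵ → Δ(αL) = 1.104×10⁻⁵ m/K
ΔT = 1.70×10⁻³ / 1.104×10⁻⁵ = 153.986 K, so T = 25.2 + 153.986 = 179.186 °C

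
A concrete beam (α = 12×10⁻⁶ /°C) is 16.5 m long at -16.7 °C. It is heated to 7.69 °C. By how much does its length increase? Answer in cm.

|ΔT| = |7.69 − (-16.7)| = 24.39 K
ΔL = αL₀ΔT = (12×10⁻⁶)(16.5)(24.39) = 4.83×10⁻³ m

ΔL = 0.483 cm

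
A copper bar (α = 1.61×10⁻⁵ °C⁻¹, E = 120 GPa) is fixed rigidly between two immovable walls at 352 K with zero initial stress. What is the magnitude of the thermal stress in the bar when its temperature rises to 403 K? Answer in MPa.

σ = 98.5 MPa

Fully constrained: the free strain ε = αΔT is blocked, so σ = Eε = EαΔT.
|ΔT| = 51 K
σ = 120×10⁹ × 1.61×10⁻⁵ × 51 = 9.85×10⁷ Pa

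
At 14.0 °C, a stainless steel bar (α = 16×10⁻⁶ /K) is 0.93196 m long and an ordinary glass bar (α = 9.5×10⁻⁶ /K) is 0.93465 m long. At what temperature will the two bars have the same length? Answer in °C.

Equal length when α₁L₁ΔT − α₂L₂ΔT = L₂ − L₁ = 2.69×10⁻³ m
α₁L₁ = 1.491136×10⁻⁵, α₂L₂ = 8.879175×10⁻⁶ → Δ(αL) = 6.032185×10⁻⁶ m/K
ΔT = 2.69×10⁻³ / 6.032185×10⁻⁶ = 445.941 K, so T = 14.0 + 445.941 = 459.941 °C

T = 459.9 °C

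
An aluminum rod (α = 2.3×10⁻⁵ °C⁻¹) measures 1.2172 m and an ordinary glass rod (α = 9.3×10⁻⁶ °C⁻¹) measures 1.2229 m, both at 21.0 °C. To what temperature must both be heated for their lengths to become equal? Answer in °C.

L₁(1 + α₁ΔT) = L₂(1 + α₂ΔT) ⇒ ΔT = (L₂ − L₁)/(α₁L₁ − α₂L₂)
L₂ − L₁ = 1.2229 − 1.2172 = 5.70×10⁻³ m
α₁L₁ − α₂L₂ = 2.3×10⁻⁵×1.2172 − 9.3×10⁻⁶×1.2229 = 1.662263×10⁻⁵ m/K
ΔT = 5.70×10⁻³ / 1.662263×10⁻⁵ = 342.906 K
T = 21.0 + 342.906 = 363.906 °C

T = 363.9 °C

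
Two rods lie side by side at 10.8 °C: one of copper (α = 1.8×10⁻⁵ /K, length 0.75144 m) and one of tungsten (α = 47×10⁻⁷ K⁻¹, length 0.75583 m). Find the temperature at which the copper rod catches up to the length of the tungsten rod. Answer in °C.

T = 451.0 °C

Equal length when α₁L₁ΔT − α₂L₂ΔT = L₂ − L₁ = 4.39×10⁻³ m
α₁L₁ = 1.352592×10⁻⁵, α₂L₂ = 3.552401×10⁻⁶ → Δ(αL) = 9.973519×10⁻⁶ m/K
ΔT = 4.39×10⁻³ / 9.973519×10⁻⁶ = 440.166 K, so T = 10.8 + 440.166 = 450.966 °C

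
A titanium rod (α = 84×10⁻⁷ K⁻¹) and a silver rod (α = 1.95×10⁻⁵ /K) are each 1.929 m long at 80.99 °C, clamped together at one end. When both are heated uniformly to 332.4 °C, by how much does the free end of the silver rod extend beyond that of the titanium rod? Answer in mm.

5.38 mm

ΔT = 251.41 K
titanium: ΔL = 84×10⁻⁷ × 1.929 m × 251.41 = 4.0737×10⁻³ m = 4.0737 mm
silver: ΔL = 1.95×10⁻⁵ × 1.929 m × 251.41 = 9.4569×10⁻³ m = 9.4569 mm
difference = 9.4569 − 4.0737 = 5.3832 mm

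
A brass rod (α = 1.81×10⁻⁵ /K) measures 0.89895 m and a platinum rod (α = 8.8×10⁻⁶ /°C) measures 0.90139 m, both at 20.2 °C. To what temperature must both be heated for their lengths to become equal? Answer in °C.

Equal length when α₁L₁ΔT − α₂L₂ΔT = L₂ − L₁ = 2.44×10⁻³ m
α₁L₁ = 1.6270995×10⁻⁵, α₂L₂ = 7.932232×10⁻⁶ → Δ(αL) = 8.338763×10⁻⁶ m/K
ΔT = 2.44×10⁻³ / 8.338763×10⁻⁶ = 292.609 K, so T = 20.2 + 292.609 = 312.809 °C

T = 312.8 °C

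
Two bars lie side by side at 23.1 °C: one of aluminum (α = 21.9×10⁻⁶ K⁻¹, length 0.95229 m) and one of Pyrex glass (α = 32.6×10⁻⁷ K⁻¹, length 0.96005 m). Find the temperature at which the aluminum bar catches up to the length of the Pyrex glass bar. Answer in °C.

L₁(1 + α₁ΔT) = L₂(1 + α₂ΔT) ⇒ ΔT = (L₂ − L₁)/(α₁L₁ − α₂L₂)
L₂ − L₁ = 0.96005 − 0.95229 = 7.76×10⁻³ m
α₁L₁ − α₂L₂ = 21.9×10⁻⁶×0.95229 − 32.6×10⁻⁷×0.96005 = 1.7725388×10⁻⁵ m/K
ΔT = 7.76×10⁻³ / 1.7725388×10⁻⁵ = 437.790 K
T = 23.1 + 437.790 = 460.890 °C

T = 460.9 °C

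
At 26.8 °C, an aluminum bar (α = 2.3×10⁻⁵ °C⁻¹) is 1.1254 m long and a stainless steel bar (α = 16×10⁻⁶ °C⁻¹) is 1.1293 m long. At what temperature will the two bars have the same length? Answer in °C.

Equal length when α₁L₁ΔT − α₂L₂ΔT = L₂ − L₁ = 3.90×10⁻³ m
α₁L₁ = 2.58842×10⁻⁵, α₂L₂ = 1.80688×10⁻⁵ → Δ(αL) = 7.8154×10⁻⁶ m/K
ΔT = 3.90×10⁻³ / 7.8154×10⁻⁶ = 499.015 K, so T = 26.8 + 499.015 = 525.815 °C

T = 525.8 °C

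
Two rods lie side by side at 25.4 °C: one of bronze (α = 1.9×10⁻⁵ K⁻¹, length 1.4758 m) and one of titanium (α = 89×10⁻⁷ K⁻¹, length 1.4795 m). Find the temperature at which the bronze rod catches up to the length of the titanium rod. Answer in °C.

Equal length when α₁L₁ΔT − α₂L₂ΔT = L₂ − L₁ = 3.70×10⁻³ m
α₁L₁ = 2.80402×10⁻⁵, α₂L₂ = 1.316755×10⁻⁵ → Δ(αL) = 1.487265×10⁻⁵ m/K
ΔT = 3.70×10⁻³ / 1.487265×10⁻⁵ = 248.779 K, so T = 25.4 + 248.779 = 274.179 °C

T = 274.2 °C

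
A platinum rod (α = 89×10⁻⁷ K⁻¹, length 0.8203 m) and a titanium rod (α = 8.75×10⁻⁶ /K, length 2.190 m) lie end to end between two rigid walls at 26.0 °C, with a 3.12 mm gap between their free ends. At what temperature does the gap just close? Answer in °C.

T = 144 °C

α₁L₁ = 7.30067×10⁻⁶ m/K, α₂L₂ = 1.91625×10⁻⁵ m/K → total 2.646317×10⁻⁵ m/K
ΔT = g/(α₁L₁+α₂L₂) = 3.12×10⁻³ / 2.646317×10⁻⁵ = 117.90 K
T = 26.0 + 117.90 = 143.90 °C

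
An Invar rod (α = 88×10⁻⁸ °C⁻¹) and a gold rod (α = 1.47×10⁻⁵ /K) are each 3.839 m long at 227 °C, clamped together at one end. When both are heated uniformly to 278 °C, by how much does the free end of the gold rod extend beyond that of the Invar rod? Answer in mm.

ΔT = 51 K
Invar: ΔL = 88×10⁻⁸ × 3.839 m × 51 = 1.7229×10⁻⁴ m = 0.17229 mm
gold: ΔL = 1.47×10⁻⁵ × 3.839 m × 51 = 2.8781×10⁻³ m = 2.8781 mm
difference = 2.8781 − 0.17229 = 2.70581 mm

2.71 mm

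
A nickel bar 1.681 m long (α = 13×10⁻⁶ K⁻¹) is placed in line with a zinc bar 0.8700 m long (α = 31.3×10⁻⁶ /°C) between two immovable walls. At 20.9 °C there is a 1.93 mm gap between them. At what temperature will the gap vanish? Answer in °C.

T = 60.2 °C

Gap closes when ΔL₁ + ΔL₂ = 1.93 mm = 1.93×10⁻³ m
(α₁L₁ + α₂L₂)ΔT = g
α₁L₁ + α₂L₂ = 13×10⁻⁶×1.681 + 31.3×10⁻⁶×0.8700 = 4.9084×10⁻⁵ m/K
ΔT = 1.93×10⁻³ / 4.9084×10⁻⁵ = 39.320 K
T = 20.9 + 39.320 = 60.220 °C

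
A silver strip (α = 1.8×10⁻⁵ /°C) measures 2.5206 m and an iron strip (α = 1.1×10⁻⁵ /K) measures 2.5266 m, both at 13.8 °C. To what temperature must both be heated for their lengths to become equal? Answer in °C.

Equal length when α₁L₁ΔT − α₂L₂ΔT = L₂ − L₁ = 6.00×10⁻³ m
α₁L₁ = 4.53708×10⁻⁵, α₂L₂ = 2.77926×10⁻⁵ → Δ(αL) = 1.75782×10⁻⁵ m/K
ΔT = 6.00×10⁻³ / 1.75782×10⁻⁵ = 341.332 K, so T = 13.8 + 341.332 = 355.132 °C

T = 355.1 °C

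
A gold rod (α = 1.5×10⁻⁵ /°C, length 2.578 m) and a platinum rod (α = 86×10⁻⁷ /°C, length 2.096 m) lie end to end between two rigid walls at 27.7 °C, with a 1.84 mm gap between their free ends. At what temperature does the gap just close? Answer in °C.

T = 60.2 °C

Gap closes when ΔL₁ + ΔL₂ = 1.84 mm = 1.84×10⁻³ m
(α₁L₁ + α₂L₂)ΔT = g
α₁L₁ + α₂L₂ = 1.5×10⁻⁵×2.578 + 86×10⁻⁷×2.096 = 5.66956×10⁻⁵ m/K
ΔT = 1.84×10⁻³ / 5.66956×10⁻⁵ = 32.454 K
T = 27.7 + 32.454 = 60.154 °C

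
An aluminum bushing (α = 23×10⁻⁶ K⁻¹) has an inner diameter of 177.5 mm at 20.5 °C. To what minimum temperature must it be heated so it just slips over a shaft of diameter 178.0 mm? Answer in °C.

T = 143 °C

Required Δd = 178.0 − 177.5 = 0.5 mm
Δd = αd₀ΔT ⇒ ΔT = Δd/(αd₀) = 0.5 / (23×10⁻⁶ × 177.5) = 122.47 K
T_min = 20.5 + 122.47 = 142.97 °C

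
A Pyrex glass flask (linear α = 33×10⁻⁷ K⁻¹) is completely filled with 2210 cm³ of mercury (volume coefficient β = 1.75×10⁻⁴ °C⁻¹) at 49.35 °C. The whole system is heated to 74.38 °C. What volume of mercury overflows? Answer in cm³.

The flask also expands: β_container ≈ 3α = 9.9×10⁻⁶ /K
Net overflow = V₀(β_liq − 3α_cont)ΔT
β − 3α = 1.75×10⁻⁴ − 9.9×10⁻⁶ = 1.651×10⁻⁴ /K; ΔT = 25.03 K
ΔV = 2210 × 1.651×10⁻⁴ × 25.03 = 9.13 cm³

9.13 cm³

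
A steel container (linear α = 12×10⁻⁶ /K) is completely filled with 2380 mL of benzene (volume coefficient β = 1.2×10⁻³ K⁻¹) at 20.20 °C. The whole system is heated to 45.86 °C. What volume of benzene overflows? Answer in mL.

The container also expands: β_container ≈ 3α = 3.6×10⁻⁵ /K
Net overflow = V₀(β_liq − 3α_cont)ΔT
β − 3α = 1.20×10⁻³ − 3.6×10⁻⁵ = 1.164×10⁻³ /K; ΔT = 25.66 K
ΔV = 2380 × 1.164×10⁻³ × 25.66 = 71.1 mL

71.1 mL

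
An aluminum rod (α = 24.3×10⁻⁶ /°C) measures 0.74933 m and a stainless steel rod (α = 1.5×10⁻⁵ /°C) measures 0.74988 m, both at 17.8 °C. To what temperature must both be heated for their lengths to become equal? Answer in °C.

T = 96.82 °C

Equal length when α₁L₁ΔT − α₂L₂ΔT = L₂ − L₁ = 5.50×10⁻⁴ m
α₁L₁ = 1.8208719×10⁻⁵, α₂L₂ = 1.12482×10⁻⁵ → Δ(αL) = 6.960519×10⁻⁶ m/K
ΔT = 5.50×10⁻⁴ / 6.960519×10⁻⁶ = 79.0171 K, so T = 17.8 + 79.0171 = 96.8171 °C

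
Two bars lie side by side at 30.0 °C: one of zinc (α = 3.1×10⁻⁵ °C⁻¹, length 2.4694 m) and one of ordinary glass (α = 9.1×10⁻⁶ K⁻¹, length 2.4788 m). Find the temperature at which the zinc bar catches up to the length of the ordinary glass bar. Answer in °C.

T = 204.1 °C

Equal length when α₁L₁ΔT − α₂L₂ΔT = L₂ − L₁ = 9.40×10⁻³ m
α₁L₁ = 7.65514×10⁻⁵, α₂L₂ = 2.255708×10⁻⁵ → Δ(αL) = 5.399432×10⁻⁵ m/K
ΔT = 9.40×10⁻³ / 5.399432×10⁻⁵ = 174.092 K, so T = 30.0 + 174.092 = 204.092 °C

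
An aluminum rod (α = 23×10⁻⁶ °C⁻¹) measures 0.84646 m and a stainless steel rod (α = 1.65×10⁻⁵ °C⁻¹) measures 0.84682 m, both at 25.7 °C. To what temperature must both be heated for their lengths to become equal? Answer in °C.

Equal length when α₁L₁ΔT − α₂L₂ΔT = L₂ − L₁ = 3.60×10⁻⁴ m
α₁L₁ = 1.946858×10⁻⁵, α₂L₂ = 1.397253×10⁻⁵ → Δ(αL) = 5.49605×10⁻⁶ m/K
ΔT = 3.60×10⁻⁴ / 5.49605×10⁻⁶ = 65.5016 K, so T = 25.7 + 65.5016 = 91.2016 °C

T = 91.20 °C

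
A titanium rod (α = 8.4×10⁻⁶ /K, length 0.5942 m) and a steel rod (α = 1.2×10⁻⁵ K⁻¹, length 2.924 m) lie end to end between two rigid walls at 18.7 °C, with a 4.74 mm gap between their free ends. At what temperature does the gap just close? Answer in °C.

Gap closes when ΔL₁ + ΔL₂ = 4.74 mm = 4.74×10⁻³ m
(α₁L₁ + α₂L₂)ΔT = g
α₁L₁ + α₂L₂ = 8.4×10⁻⁶×0.5942 + 1.2×10⁻⁵×2.924 = 4.007928×10⁻⁵ m/K
ΔT = 4.74×10⁻³ / 4.007928×10⁻⁵ = 118.27 K
T = 18.7 + 118.27 = 136.97 °C

T = 137 °C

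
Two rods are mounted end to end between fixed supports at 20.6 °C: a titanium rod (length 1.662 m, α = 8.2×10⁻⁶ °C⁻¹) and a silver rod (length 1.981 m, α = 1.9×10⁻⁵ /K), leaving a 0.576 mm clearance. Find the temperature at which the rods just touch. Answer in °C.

T = 31.8 °C

Gap closes when ΔL₁ + ΔL₂ = 0.576 mm = 5.76×10⁻⁴ m
(α₁L₁ + α₂L₂)ΔT = g
α₁L₁ + α₂L₂ = 8.2×10⁻⁶×1.662 + 1.9×10⁻⁵×1.981 = 5.12674×10⁻⁵ m/K
ΔT = 5.76×10⁻⁴ / 5.12674×10⁻⁵ = 11.235 K
T = 20.6 + 11.235 = 31.835 °C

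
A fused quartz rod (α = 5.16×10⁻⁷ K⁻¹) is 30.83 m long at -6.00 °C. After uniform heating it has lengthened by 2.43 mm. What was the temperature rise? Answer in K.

ΔL = αL₀ΔT ⇒ ΔT = ΔL / (αL₀)
ΔT = 2.43×10⁻³ m / (5.16×10⁻⁷ × 30.83 m) = 152.75 K

ΔT = 153 K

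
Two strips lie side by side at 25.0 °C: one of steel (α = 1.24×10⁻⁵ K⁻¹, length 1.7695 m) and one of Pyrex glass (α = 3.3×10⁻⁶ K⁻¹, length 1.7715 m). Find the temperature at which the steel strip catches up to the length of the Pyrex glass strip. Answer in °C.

L₁(1 + α₁ΔT) = L₂(1 + α₂ΔT) ⇒ ΔT = (L₂ − L₁)/(α₁L₁ − α₂L₂)
L₂ − L₁ = 1.7715 − 1.7695 = 2.00×10⁻³ m
α₁L₁ − α₂L₂ = 1.24×10⁻⁵×1.7695 − 3.3×10⁻⁶×1.7715 = 1.609585×10⁻⁵ m/K
ΔT = 2.00×10⁻³ / 1.609585×10⁻⁵ = 124.256 K
T = 25.0 + 124.256 = 149.256 °C

T = 149.3 °C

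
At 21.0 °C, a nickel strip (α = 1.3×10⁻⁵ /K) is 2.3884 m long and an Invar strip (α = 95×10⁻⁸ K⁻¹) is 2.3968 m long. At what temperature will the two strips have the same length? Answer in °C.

T = 312.9 °C

L₁(1 + α₁ΔT) = L₂(1 + α₂ΔT) ⇒ ΔT = (L₂ − L₁)/(α₁L₁ − α₂L₂)
L₂ − L₁ = 2.3968 − 2.3884 = 8.40×10⁻³ m
α₁L₁ − α₂L₂ = 1.3×10⁻⁵×2.3884 − 95×10⁻⁸×2.3968 = 2.877224×10⁻⁵ m/K
ΔT = 8.40×10⁻³ / 2.877224×10⁻⁵ = 291.948 K
T = 21.0 + 291.948 = 312.948 °C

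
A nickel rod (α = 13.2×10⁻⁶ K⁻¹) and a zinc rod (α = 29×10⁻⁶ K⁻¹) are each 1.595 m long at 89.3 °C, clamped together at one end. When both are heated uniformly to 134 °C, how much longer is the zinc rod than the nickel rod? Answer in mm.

ΔT = 44.7 K
nickel: ΔL = 13.2×10⁻⁶ × 1.595 m × 44.7 = 9.4111×10⁻⁴ m = 0.94111 mm
zinc: ΔL = 29×10⁻⁶ × 1.595 m × 44.7 = 2.0676×10⁻³ m = 2.0676 mm
difference = 2.0676 − 0.94111 = 1.12649 mm

1.13 mm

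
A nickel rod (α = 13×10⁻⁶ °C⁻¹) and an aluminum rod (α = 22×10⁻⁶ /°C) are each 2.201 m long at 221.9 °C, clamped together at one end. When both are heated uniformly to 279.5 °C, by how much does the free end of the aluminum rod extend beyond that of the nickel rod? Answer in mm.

ΔT = 57.6 K
nickel: ΔL = 13×10⁻⁶ × 2.201 m × 57.6 = 1.6481×10⁻³ m = 1.6481 mm
aluminum: ΔL = 22×10⁻⁶ × 2.201 m × 57.6 = 2.7891×10⁻³ m = 2.7891 mm
difference = 2.7891 − 1.6481 = 1.1410 mm

1.14 mm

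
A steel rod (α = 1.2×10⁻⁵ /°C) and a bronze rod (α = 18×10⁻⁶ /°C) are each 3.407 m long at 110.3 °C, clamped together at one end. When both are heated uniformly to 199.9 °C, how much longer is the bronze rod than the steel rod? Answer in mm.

1.83 mm

ΔT = 89.6 K
steel: ΔL = 1.2×10⁻⁵ × 3.407 m × 89.6 = 3.6632×10⁻³ m = 3.6632 mm
bronze: ΔL = 18×10⁻⁶ × 3.407 m × 89.6 = 5.4948×10⁻³ m = 5.4948 mm
difference = 5.4948 − 3.6632 = 1.8316 mm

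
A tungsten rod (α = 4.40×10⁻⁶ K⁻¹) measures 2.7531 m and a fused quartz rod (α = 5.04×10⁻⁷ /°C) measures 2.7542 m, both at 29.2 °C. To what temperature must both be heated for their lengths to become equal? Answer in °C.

T = 131.8 °C

L₁(1 + α₁ΔT) = L₂(1 + α₂ΔT) ⇒ ΔT = (L₂ − L₁)/(α₁L₁ − α₂L₂)
L₂ − L₁ = 2.7542 − 2.7531 = 1.10×10⁻³ m
α₁L₁ − α₂L₂ = 4.40×10⁻⁶×2.7531 − 5.04×10⁻⁷×2.7542 = 1.07255232×10⁻⁵ m/K
ΔT = 1.10×10⁻³ / 1.07255232×10⁻⁵ = 102.559 K
T = 29.2 + 102.559 = 131.759 °C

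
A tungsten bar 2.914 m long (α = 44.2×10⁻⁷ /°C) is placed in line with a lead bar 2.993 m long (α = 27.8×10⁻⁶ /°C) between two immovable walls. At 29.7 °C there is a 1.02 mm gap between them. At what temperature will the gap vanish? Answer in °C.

T = 40.3 °C

Gap closes when ΔL₁ + ΔL₂ = 1.02 mm = 1.02×10⁻³ m
(α₁L₁ + α₂L₂)ΔT = g
α₁L₁ + α₂L₂ = 44.2×10⁻⁷×2.914 + 27.8×10⁻⁶×2.993 = 9.608528×10⁻⁵ m/K
ΔT = 1.02×10⁻³ / 9.608528×10⁻⁵ = 10.616 K
T = 29.7 + 10.616 = 40.316 °C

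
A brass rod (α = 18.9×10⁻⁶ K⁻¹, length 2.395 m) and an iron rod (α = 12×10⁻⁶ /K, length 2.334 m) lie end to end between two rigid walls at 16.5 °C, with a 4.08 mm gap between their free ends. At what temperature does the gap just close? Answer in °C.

T = 72.2 °C

α₁L₁ = 4.52655×10⁻⁵ m/K, α₂L₂ = 2.8008×10⁻⁵ m/K → total 7.32735×10⁻⁵ m/K
ΔT = g/(α₁L₁+α₂L₂) = 4.08×10⁻³ / 7.32735×10⁻⁵ = 55.682 K
T = 16.5 + 55.682 = 72.182 °C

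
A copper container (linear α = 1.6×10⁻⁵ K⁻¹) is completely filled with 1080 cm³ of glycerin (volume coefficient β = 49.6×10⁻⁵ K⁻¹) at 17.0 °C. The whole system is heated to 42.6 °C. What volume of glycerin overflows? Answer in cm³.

12.4 cm³

The container also expands: β_container ≈ 3α = 4.8×10⁻⁵ /K
Net overflow = V₀(β_liq − 3α_cont)ΔT
β − 3α = 4.96×10⁻⁴ − 4.8×10⁻⁵ = 4.48×10⁻⁴ /K; ΔT = 25.6 K
ΔV = 1080 × 4.48×10⁻⁴ × 25.6 = 12.4 cm³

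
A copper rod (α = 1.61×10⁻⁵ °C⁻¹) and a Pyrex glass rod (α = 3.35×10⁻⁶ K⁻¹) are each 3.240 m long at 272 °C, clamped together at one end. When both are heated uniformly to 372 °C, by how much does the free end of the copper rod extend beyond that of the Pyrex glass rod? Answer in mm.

4.13 mm

ΔT = 100 K
copper: ΔL = 1.61×10⁻⁵ × 3.240 m × 100 = 5.2164×10⁻³ m = 5.2164 mm
Pyrex glass: ΔL = 3.35×10⁻⁶ × 3.240 m × 100 = 1.0854×10⁻³ m = 1.0854 mm
difference = 5.2164 − 1.0854 = 4.1310 mm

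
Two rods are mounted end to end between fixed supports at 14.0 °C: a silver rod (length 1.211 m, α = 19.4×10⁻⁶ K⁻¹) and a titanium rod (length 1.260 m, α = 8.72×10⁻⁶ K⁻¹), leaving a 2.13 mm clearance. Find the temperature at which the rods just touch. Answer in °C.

Gap closes when ΔL₁ + ΔL₂ = 2.13 mm = 2.13×10⁻³ m
(α₁L₁ + α₂L₂)ΔT = g
α₁L₁ + α₂L₂ = 19.4×10⁻⁶×1.211 + 8.72×10⁻⁶×1.260 = 3.44806×10⁻⁵ m/K
ΔT = 2.13×10⁻³ / 3.44806×10⁻⁵ = 61.774 K
T = 14.0 + 61.774 = 75.774 °C

T = 75.8 °C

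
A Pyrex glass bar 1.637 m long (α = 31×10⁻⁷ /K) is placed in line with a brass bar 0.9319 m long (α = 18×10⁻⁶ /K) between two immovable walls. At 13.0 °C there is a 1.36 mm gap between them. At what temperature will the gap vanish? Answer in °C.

T = 75.2 °C

Gap closes when ΔL₁ + ΔL₂ = 1.36 mm = 1.36×10⁻³ m
(α₁L₁ + α₂L₂)ΔT = g
α₁L₁ + α₂L₂ = 31×10⁻⁷×1.637 + 18×10⁻⁶×0.9319 = 2.18489×10⁻⁵ m/K
ΔT = 1.36×10⁻³ / 2.18489×10⁻⁵ = 62.246 K
T = 13.0 + 62.246 = 75.246 °C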